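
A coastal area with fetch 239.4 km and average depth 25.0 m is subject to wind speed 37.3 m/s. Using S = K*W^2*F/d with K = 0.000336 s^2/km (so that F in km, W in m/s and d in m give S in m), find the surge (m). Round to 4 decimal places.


S = K * W^2 * F / d
W^2 = 37.3^2 = 1391.29
S = 0.000336 * 1391.29 * 239.4 / 25.0
Numerator = 0.000336 * 1391.29 * 239.4 = 111.913142
S = 111.913142 / 25.0 = 4.4765 m

4.4765


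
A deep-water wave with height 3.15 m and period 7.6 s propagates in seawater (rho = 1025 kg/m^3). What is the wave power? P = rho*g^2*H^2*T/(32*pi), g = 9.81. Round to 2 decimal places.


P = rho * g^2 * H^2 * T / (32 * pi)
P = 1025 * 9.81^2 * 3.15^2 * 7.6 / (32 * pi)
P = 1025 * 96.2361 * 9.9225 * 7.6 / 100.53096
P = 73994.04 W/m

73994.04


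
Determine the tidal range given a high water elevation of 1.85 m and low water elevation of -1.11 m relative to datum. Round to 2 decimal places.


Tidal range = High water - Low water
Tidal range = 1.85 - (-1.11)
Tidal range = 2.96 m

2.96


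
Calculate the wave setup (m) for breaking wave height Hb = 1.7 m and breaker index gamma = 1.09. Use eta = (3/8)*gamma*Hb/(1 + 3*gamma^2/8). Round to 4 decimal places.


eta = (3/8) * gamma * Hb / (1 + 3*gamma^2/8)
Numerator = (3/8) * 1.09 * 1.7 = 0.694875
Denominator = 1 + 3*1.09^2/8 = 1 + 0.445538 = 1.445538
eta = 0.694875 / 1.445538
eta = 0.4807 m

0.4807


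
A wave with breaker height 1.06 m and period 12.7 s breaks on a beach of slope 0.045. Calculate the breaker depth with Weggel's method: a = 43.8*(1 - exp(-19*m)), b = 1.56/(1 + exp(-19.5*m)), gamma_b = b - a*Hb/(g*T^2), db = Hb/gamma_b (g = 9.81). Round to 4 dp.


a = 43.8 * (1 - exp(-19 * m))
exp(-19 * 0.045) = exp(-0.8550) = 0.425283
a = 43.8 * (1 - 0.425283) = 25.172596
b = 1.56 / (1 + exp(-19.5 * m))
exp(-19.5 * 0.045) = exp(-0.8775) = 0.415821
b = 1.56 / (1 + 0.415821) = 1.101834
Hb / (g * T^2) = 1.06 / (9.81 * 12.7^2) = 1.06 / 1582.2549 = 0.00066993
gamma_b = b - a * Hb/(g*T^2) = 1.101834 - 25.172596 * 0.00066993 = 1.084970
db = Hb / gamma_b = 1.06 / 1.084970
db = 0.9770 m

0.9770


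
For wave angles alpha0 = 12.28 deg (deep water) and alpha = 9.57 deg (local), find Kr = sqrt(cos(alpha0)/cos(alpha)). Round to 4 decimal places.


Kr = sqrt(cos(alpha0) / cos(alpha))
cos(12.28) = 0.977120
cos(9.57) = 0.986083
Kr = sqrt(0.977120 / 0.986083)
Kr = sqrt(0.990910)
Kr = 0.9954

0.9954


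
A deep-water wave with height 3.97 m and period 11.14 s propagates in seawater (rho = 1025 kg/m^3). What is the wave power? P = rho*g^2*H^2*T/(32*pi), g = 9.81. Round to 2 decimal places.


P = rho * g^2 * H^2 * T / (32 * pi)
P = 1025 * 9.81^2 * 3.97^2 * 11.14 / (32 * pi)
P = 1025 * 96.2361 * 15.7609 * 11.14 / 100.53096
P = 172277.37 W/m

172277.37


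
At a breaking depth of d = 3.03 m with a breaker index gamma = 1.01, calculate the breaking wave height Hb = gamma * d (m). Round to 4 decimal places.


Hb = gamma * d
Hb = 1.01 * 3.03
Hb = 3.0603 m

3.0603


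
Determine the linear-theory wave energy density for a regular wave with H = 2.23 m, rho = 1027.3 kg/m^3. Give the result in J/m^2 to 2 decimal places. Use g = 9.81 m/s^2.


E = (1/8) * rho * g * H^2
E = (1/8) * 1027.3 * 9.81 * 2.23^2
E = 0.125 * 1027.3 * 9.81 * 4.9729
E = 6264.49 J/m^2

6264.49


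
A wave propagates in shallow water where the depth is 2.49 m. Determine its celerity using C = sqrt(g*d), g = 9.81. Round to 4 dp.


Using the shallow-water approximation:
C = sqrt(g * d) = sqrt(9.81 * 2.49)
C = sqrt(24.4269)
C = 4.9424 m/s

4.9424


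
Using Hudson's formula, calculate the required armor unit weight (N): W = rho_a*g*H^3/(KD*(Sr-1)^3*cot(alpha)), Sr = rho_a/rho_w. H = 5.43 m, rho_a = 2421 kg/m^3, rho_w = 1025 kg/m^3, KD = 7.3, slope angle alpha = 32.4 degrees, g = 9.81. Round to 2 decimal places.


Sr = rho_a / rho_w = 2421 / 1025 = 2.361951
(Sr - 1) = 1.361951
(Sr - 1)^3 = 2.526298
cot(32.4) = 1 / tan(32.4) = 1 / 0.634619 = 1.575748
Numerator = 2421 * 9.81 * 5.43^3 = 3802448.0173
Denominator = 7.3 * 2.526298 * 1.575748 = 29.059909
W = 3802448.0173 / 29.059909
W = 130848.59 N

130848.59


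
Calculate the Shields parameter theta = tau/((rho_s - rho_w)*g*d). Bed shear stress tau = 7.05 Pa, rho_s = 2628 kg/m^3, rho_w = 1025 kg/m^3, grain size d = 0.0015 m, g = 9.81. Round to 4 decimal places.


theta = tau / ((rho_s - rho_w) * g * d)
rho_s - rho_w = 2628 - 1025 = 1603
Denominator = 1603 * 9.81 * 0.0015 = 23.588145
theta = 7.05 / 23.588145
theta = 0.2989

0.2989


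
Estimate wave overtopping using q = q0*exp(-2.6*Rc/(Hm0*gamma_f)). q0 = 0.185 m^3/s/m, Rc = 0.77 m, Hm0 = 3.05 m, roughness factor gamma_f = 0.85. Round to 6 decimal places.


q = q0 * exp(-2.6 * Rc / (Hm0 * gamma_f))
Exponent = -2.6 * 0.77 / (3.05 * 0.85)
= -2.6 * 0.77 / 2.5925
= -0.772228
exp(-0.772228) = 0.461983
q = 0.185 * 0.461983
q = 0.085467 m^3/s/m

0.085467


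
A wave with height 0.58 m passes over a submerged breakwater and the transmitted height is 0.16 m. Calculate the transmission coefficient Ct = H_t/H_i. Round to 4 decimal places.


Ct = H_t / H_i
Ct = 0.16 / 0.58
Ct = 0.2759

0.2759


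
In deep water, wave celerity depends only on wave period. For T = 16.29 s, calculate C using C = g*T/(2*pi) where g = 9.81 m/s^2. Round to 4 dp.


We use the deep-water celerity formula:
C = g * T / (2 * pi)
C = 9.81 * 16.29 / (2 * 3.14159...)
C = 159.804900 / 6.283185
C = 25.4337 m/s

25.4337


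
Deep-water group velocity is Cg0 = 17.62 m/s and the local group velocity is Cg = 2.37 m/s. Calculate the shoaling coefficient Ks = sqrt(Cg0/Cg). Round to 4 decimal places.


Ks = sqrt(Cg0 / Cg)
Ks = sqrt(17.62 / 2.37)
Ks = sqrt(7.4346)
Ks = 2.7266

2.7266


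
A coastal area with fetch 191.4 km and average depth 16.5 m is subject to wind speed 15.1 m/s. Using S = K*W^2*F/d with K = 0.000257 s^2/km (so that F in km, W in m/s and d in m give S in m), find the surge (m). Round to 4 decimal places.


S = K * W^2 * F / d
W^2 = 15.1^2 = 228.01
S = 0.000257 * 228.01 * 191.4 / 16.5
Numerator = 0.000257 * 228.01 * 191.4 = 11.215766
S = 11.215766 / 16.5 = 0.6797 m

0.6797


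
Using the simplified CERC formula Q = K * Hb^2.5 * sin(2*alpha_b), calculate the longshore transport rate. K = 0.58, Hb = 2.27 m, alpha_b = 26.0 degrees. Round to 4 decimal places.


Q = K * Hb^2.5 * sin(2 * alpha_b)
Hb^2.5 = 2.27^2.5 = 7.763627
sin(2 * 26.0) = sin(52.0) = 0.788011
Q = 0.58 * 7.763627 * 0.788011
Q = 3.5483 m^3/s

3.5483


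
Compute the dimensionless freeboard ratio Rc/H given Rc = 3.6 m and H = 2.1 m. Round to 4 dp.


Relative freeboard = Rc / H
= 3.6 / 2.1
= 1.7143

1.7143


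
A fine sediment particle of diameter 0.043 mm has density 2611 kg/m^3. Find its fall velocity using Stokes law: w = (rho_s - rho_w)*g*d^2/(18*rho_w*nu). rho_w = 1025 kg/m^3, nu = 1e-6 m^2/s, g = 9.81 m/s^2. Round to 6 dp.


w = (rho_s - rho_w) * g * d^2 / (18 * rho_w * nu)
d = 0.043 mm = 0.000043 m
rho_s - rho_w = 2611 - 1025 = 1586
Numerator = 1586 * 9.81 * (0.000043)^2 = 0.000028767962
Denominator = 18 * 1025 * 1e-6 = 0.018450
w = 0.001559 m/s

0.001559


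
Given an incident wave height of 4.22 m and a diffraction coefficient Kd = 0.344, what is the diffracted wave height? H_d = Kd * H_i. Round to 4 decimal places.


H_d = Kd * H_i
H_d = 0.344 * 4.22
H_d = 1.4517 m

1.4517


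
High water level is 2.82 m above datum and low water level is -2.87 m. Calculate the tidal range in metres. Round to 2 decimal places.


Tidal range = High water - Low water
Tidal range = 2.82 - (-2.87)
Tidal range = 5.69 m

5.69


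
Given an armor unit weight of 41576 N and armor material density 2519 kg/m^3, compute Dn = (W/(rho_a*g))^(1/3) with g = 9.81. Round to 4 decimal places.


V = W / (rho_a * g)
V = 41576 / (2519 * 9.81)
V = 41576 / 24711.39
V = 1.682463 m^3
Dn = V^(1/3) = 1.682463^(1/3)
Dn = 1.1894 m

1.1894


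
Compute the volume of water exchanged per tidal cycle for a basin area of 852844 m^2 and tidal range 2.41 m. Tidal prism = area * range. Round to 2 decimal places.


Tidal prism = Area * Tidal range
P = 852844 * 2.41
P = 2055354.04 m^3

2055354.04


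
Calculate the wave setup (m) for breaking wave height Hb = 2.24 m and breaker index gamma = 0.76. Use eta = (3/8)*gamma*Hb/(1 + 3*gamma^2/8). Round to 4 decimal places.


eta = (3/8) * gamma * Hb / (1 + 3*gamma^2/8)
Numerator = (3/8) * 0.76 * 2.24 = 0.638400
Denominator = 1 + 3*0.76^2/8 = 1 + 0.216600 = 1.216600
eta = 0.638400 / 1.216600
eta = 0.5247 m

0.5247


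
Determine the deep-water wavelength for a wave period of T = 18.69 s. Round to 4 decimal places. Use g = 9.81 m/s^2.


L0 = g * T^2 / (2 * pi)
L0 = 9.81 * 18.69^2 / (2 * pi)
L0 = 9.81 * 349.3161 / 6.28319
L0 = 3426.7909 / 6.28319
L0 = 545.3907 m

545.3907


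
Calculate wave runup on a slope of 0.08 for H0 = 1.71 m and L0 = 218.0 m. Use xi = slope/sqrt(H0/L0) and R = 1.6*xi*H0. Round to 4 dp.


xi = slope / sqrt(H0/L0)
H0/L0 = 1.71/218.0 = 0.007844
sqrt(0.007844) = 0.088567
xi = 0.08 / 0.088567 = 0.903275
R = 1.6 * xi * H0 = 1.6 * 0.903275 * 1.71
R = 2.4714 m

2.4714


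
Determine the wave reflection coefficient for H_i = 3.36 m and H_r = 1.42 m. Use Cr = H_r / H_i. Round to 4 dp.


Cr = H_r / H_i
Cr = 1.42 / 3.36
Cr = 0.4226

0.4226


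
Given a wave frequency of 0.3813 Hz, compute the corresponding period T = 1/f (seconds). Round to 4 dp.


T = 1 / f
T = 1 / 0.3813
T = 2.6226 s

2.6226


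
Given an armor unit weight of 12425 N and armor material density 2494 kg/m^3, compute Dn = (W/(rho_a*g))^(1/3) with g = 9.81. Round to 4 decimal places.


V = W / (rho_a * g)
V = 12425 / (2494 * 9.81)
V = 12425 / 24466.14
V = 0.507845 m^3
Dn = V^(1/3) = 0.507845^(1/3)
Dn = 0.7978 m

0.7978


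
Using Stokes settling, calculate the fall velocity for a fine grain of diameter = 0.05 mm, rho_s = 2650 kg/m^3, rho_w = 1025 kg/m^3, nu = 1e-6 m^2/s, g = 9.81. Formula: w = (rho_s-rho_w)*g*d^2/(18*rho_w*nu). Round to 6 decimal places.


w = (rho_s - rho_w) * g * d^2 / (18 * rho_w * nu)
d = 0.05 mm = 0.000050 m
rho_s - rho_w = 2650 - 1025 = 1625
Numerator = 1625 * 9.81 * (0.000050)^2 = 0.000039853125
Denominator = 18 * 1025 * 1e-6 = 0.018450
w = 0.002160 m/s

0.002160


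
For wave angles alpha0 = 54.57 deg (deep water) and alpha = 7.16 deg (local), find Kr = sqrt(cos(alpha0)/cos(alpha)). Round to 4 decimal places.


Kr = sqrt(cos(alpha0) / cos(alpha))
cos(54.57) = 0.579708
cos(7.16) = 0.992202
Kr = sqrt(0.579708 / 0.992202)
Kr = sqrt(0.584264)
Kr = 0.7644

0.7644


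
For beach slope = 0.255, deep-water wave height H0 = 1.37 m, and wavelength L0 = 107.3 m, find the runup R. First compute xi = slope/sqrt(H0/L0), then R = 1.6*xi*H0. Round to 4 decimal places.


xi = slope / sqrt(H0/L0)
H0/L0 = 1.37/107.3 = 0.012768
sqrt(0.012768) = 0.112995
xi = 0.255 / 0.112995 = 2.256731
R = 1.6 * xi * H0 = 1.6 * 2.256731 * 1.37
R = 4.9468 m

4.9468


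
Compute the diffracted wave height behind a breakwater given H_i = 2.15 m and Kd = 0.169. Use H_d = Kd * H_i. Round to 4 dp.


H_d = Kd * H_i
H_d = 0.169 * 2.15
H_d = 0.3634 m

0.3634


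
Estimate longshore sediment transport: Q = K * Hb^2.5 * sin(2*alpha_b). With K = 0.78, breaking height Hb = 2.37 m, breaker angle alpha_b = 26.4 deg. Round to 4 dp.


Q = K * Hb^2.5 * sin(2 * alpha_b)
Hb^2.5 = 2.37^2.5 = 8.647108
sin(2 * 26.4) = sin(52.8) = 0.796530
Q = 0.78 * 8.647108 * 0.796530
Q = 5.3724 m^3/s

5.3724


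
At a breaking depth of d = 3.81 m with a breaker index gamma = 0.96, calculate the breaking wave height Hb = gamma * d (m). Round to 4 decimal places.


Hb = gamma * d
Hb = 0.96 * 3.81
Hb = 3.6576 m

3.6576


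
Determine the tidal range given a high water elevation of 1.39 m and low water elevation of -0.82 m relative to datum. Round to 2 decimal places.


Tidal range = High water - Low water
Tidal range = 1.39 - (-0.82)
Tidal range = 2.21 m

2.21


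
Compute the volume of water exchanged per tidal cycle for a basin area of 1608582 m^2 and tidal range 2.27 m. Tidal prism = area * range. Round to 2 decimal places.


Tidal prism = Area * Tidal range
P = 1608582 * 2.27
P = 3651481.14 m^3

3651481.14


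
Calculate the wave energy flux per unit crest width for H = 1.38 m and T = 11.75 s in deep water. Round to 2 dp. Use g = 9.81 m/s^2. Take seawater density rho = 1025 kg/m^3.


P = rho * g^2 * H^2 * T / (32 * pi)
P = 1025 * 9.81^2 * 1.38^2 * 11.75 / (32 * pi)
P = 1025 * 96.2361 * 1.9044 * 11.75 / 100.53096
P = 21956.25 W/m

21956.25


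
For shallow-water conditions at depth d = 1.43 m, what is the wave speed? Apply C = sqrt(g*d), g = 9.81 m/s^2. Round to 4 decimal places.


Using the shallow-water approximation:
C = sqrt(g * d) = sqrt(9.81 * 1.43)
C = sqrt(14.0283)
C = 3.7454 m/s

3.7454


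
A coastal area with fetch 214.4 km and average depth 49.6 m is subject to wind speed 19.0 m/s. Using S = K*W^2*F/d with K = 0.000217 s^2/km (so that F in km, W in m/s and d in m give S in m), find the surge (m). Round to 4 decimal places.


S = K * W^2 * F / d
W^2 = 19.0^2 = 361.00
S = 0.000217 * 361.00 * 214.4 / 49.6
Numerator = 0.000217 * 361.00 * 214.4 = 16.795453
S = 16.795453 / 49.6 = 0.3386 m

0.3386


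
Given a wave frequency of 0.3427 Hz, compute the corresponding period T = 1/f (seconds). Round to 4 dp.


T = 1 / f
T = 1 / 0.3427
T = 2.9180 s

2.9180


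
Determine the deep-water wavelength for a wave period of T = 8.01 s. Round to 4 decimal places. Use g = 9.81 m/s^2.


L0 = g * T^2 / (2 * pi)
L0 = 9.81 * 8.01^2 / (2 * pi)
L0 = 9.81 * 64.1601 / 6.28319
L0 = 629.4106 / 6.28319
L0 = 100.1738 m

100.1738


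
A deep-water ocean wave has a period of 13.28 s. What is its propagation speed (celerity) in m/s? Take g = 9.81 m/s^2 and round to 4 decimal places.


We use the deep-water celerity formula:
C = g * T / (2 * pi)
C = 9.81 * 13.28 / (2 * 3.14159...)
C = 130.276800 / 6.283185
C = 20.7342 m/s

20.7342


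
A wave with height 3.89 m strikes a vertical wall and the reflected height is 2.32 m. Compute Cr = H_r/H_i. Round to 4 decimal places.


Cr = H_r / H_i
Cr = 2.32 / 3.89
Cr = 0.5964

0.5964


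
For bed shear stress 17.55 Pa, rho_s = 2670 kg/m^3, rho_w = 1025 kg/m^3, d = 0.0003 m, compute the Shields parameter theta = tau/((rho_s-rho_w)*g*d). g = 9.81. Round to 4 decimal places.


theta = tau / ((rho_s - rho_w) * g * d)
rho_s - rho_w = 2670 - 1025 = 1645
Denominator = 1645 * 9.81 * 0.0003 = 4.841235
theta = 17.55 / 4.841235
theta = 3.6251

3.6251


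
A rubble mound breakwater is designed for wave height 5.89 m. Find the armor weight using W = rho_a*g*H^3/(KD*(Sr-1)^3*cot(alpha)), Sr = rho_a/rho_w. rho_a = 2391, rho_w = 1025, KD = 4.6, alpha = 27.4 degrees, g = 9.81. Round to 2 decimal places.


Sr = rho_a / rho_w = 2391 / 1025 = 2.332683
(Sr - 1) = 1.332683
(Sr - 1)^3 = 2.366903
cot(27.4) = 1 / tan(27.4) = 1 / 0.518351 = 1.929196
Numerator = 2391 * 9.81 * 5.89^3 = 4792856.9593
Denominator = 4.6 * 2.366903 * 1.929196 = 21.004608
W = 4792856.9593 / 21.004608
W = 228181.21 N

228181.21


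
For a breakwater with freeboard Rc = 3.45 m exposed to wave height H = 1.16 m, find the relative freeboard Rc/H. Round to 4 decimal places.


Relative freeboard = Rc / H
= 3.45 / 1.16
= 2.9741

2.9741


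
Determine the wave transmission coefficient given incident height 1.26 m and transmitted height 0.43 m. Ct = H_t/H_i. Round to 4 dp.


Ct = H_t / H_i
Ct = 0.43 / 1.26
Ct = 0.3413

0.3413


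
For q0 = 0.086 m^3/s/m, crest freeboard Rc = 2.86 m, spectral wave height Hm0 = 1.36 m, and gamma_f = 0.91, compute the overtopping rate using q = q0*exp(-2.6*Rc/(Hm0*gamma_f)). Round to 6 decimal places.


q = q0 * exp(-2.6 * Rc / (Hm0 * gamma_f))
Exponent = -2.6 * 2.86 / (1.36 * 0.91)
= -2.6 * 2.86 / 1.2376
= -6.008403
exp(-6.008403) = 0.002458
q = 0.086 * 0.002458
q = 0.000211 m^3/s/m

0.000211


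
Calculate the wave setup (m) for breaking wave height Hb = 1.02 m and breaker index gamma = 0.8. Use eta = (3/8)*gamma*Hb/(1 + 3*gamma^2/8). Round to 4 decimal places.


eta = (3/8) * gamma * Hb / (1 + 3*gamma^2/8)
Numerator = (3/8) * 0.8 * 1.02 = 0.306000
Denominator = 1 + 3*0.8^2/8 = 1 + 0.240000 = 1.240000
eta = 0.306000 / 1.240000
eta = 0.2468 m

0.2468


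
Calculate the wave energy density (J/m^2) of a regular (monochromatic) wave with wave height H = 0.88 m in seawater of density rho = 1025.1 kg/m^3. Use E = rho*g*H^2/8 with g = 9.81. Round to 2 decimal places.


E = (1/8) * rho * g * H^2
E = (1/8) * 1025.1 * 9.81 * 0.88^2
E = 0.125 * 1025.1 * 9.81 * 0.7744
E = 973.44 J/m^2

973.44


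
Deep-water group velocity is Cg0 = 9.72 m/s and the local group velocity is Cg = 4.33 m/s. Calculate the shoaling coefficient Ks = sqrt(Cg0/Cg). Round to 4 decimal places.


Ks = sqrt(Cg0 / Cg)
Ks = sqrt(9.72 / 4.33)
Ks = sqrt(2.2448)
Ks = 1.4983

1.4983


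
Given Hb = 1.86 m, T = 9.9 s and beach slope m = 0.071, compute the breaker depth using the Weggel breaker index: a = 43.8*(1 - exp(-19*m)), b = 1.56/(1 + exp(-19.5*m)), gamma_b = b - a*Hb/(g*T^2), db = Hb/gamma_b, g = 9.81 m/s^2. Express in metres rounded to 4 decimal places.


a = 43.8 * (1 - exp(-19 * m))
exp(-19 * 0.071) = exp(-1.3490) = 0.259500
a = 43.8 * (1 - 0.259500) = 32.433916
b = 1.56 / (1 + exp(-19.5 * m))
exp(-19.5 * 0.071) = exp(-1.3845) = 0.250449
b = 1.56 / (1 + 0.250449) = 1.247552
Hb / (g * T^2) = 1.86 / (9.81 * 9.9^2) = 1.86 / 961.4781 = 0.00193452
gamma_b = b - a * Hb/(g*T^2) = 1.247552 - 32.433916 * 0.00193452 = 1.184808
db = Hb / gamma_b = 1.86 / 1.184808
db = 1.5699 m

1.5699


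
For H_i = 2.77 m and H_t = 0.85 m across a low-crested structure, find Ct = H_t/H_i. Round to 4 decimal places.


Ct = H_t / H_i
Ct = 0.85 / 2.77
Ct = 0.3069

0.3069


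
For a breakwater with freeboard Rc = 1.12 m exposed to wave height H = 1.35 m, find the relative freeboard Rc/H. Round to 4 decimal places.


Relative freeboard = Rc / H
= 1.12 / 1.35
= 0.8296

0.8296


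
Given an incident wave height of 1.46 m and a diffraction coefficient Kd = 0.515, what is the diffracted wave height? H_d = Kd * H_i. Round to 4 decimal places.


H_d = Kd * H_i
H_d = 0.515 * 1.46
H_d = 0.7519 m

0.7519


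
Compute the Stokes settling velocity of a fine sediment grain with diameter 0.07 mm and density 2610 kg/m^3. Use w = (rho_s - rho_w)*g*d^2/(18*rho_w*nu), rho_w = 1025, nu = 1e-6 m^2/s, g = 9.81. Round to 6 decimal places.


w = (rho_s - rho_w) * g * d^2 / (18 * rho_w * nu)
d = 0.07 mm = 0.000070 m
rho_s - rho_w = 2610 - 1025 = 1585
Numerator = 1585 * 9.81 * (0.000070)^2 = 0.000076189365
Denominator = 18 * 1025 * 1e-6 = 0.018450
w = 0.004130 m/s

0.004130


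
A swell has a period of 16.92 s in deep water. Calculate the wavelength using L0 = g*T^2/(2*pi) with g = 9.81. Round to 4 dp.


L0 = g * T^2 / (2 * pi)
L0 = 9.81 * 16.92^2 / (2 * pi)
L0 = 9.81 * 286.2864 / 6.28319
L0 = 2808.4696 / 6.28319
L0 = 446.9818 m

446.9818


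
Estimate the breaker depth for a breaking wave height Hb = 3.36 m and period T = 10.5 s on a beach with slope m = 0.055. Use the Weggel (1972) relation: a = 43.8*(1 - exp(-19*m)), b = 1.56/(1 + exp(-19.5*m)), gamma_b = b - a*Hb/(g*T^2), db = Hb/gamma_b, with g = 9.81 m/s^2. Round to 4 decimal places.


a = 43.8 * (1 - exp(-19 * m))
exp(-19 * 0.055) = exp(-1.0450) = 0.351692
a = 43.8 * (1 - 0.351692) = 28.395898
b = 1.56 / (1 + exp(-19.5 * m))
exp(-19.5 * 0.055) = exp(-1.0725) = 0.342152
b = 1.56 / (1 + 0.342152) = 1.162312
Hb / (g * T^2) = 3.36 / (9.81 * 10.5^2) = 3.36 / 1081.5525 = 0.00310665
gamma_b = b - a * Hb/(g*T^2) = 1.162312 - 28.395898 * 0.00310665 = 1.074096
db = Hb / gamma_b = 3.36 / 1.074096
db = 3.1282 m

3.1282


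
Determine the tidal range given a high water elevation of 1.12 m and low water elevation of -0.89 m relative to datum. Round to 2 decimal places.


Tidal range = High water - Low water
Tidal range = 1.12 - (-0.89)
Tidal range = 2.01 m

2.01


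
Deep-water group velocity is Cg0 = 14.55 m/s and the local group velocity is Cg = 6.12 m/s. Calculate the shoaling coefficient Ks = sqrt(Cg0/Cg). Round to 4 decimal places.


Ks = sqrt(Cg0 / Cg)
Ks = sqrt(14.55 / 6.12)
Ks = sqrt(2.3775)
Ks = 1.5419

1.5419


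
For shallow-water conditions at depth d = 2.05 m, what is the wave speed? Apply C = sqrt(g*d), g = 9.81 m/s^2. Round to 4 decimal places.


Using the shallow-water approximation:
C = sqrt(g * d) = sqrt(9.81 * 2.05)
C = sqrt(20.1105)
C = 4.4845 m/s

4.4845


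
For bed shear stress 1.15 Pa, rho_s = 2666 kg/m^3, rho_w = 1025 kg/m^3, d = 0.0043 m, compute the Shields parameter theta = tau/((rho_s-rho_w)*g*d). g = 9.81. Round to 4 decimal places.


theta = tau / ((rho_s - rho_w) * g * d)
rho_s - rho_w = 2666 - 1025 = 1641
Denominator = 1641 * 9.81 * 0.0043 = 69.222303
theta = 1.15 / 69.222303
theta = 0.0166

0.0166


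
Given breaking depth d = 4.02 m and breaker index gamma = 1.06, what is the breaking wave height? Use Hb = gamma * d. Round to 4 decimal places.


Hb = gamma * d
Hb = 1.06 * 4.02
Hb = 4.2612 m

4.2612


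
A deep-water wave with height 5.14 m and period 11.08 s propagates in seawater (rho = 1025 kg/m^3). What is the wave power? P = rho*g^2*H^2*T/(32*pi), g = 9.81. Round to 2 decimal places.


P = rho * g^2 * H^2 * T / (32 * pi)
P = 1025 * 9.81^2 * 5.14^2 * 11.08 / (32 * pi)
P = 1025 * 96.2361 * 26.4196 * 11.08 / 100.53096
P = 287228.83 W/m

287228.83


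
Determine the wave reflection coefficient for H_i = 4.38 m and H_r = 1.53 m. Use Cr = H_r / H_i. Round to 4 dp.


Cr = H_r / H_i
Cr = 1.53 / 4.38
Cr = 0.3493

0.3493


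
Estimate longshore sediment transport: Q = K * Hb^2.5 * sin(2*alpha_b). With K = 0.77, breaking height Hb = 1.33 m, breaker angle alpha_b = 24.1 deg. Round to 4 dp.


Q = K * Hb^2.5 * sin(2 * alpha_b)
Hb^2.5 = 1.33^2.5 = 2.039995
sin(2 * 24.1) = sin(48.2) = 0.745476
Q = 0.77 * 2.039995 * 0.745476
Q = 1.1710 m^3/s

1.1710


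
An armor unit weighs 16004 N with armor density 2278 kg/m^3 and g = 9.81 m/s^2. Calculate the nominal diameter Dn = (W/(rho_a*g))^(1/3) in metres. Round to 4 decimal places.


V = W / (rho_a * g)
V = 16004 / (2278 * 9.81)
V = 16004 / 22347.18
V = 0.716153 m^3
Dn = V^(1/3) = 0.716153^(1/3)
Dn = 0.8947 m

0.8947


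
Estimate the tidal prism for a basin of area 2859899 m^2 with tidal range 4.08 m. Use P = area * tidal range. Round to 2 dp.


Tidal prism = Area * Tidal range
P = 2859899 * 4.08
P = 11668387.92 m^3

11668387.92


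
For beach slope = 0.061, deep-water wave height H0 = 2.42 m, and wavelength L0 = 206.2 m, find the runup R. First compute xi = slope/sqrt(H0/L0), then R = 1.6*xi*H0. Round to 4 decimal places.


xi = slope / sqrt(H0/L0)
H0/L0 = 2.42/206.2 = 0.011736
sqrt(0.011736) = 0.108334
xi = 0.061 / 0.108334 = 0.563075
R = 1.6 * xi * H0 = 1.6 * 0.563075 * 2.42
R = 2.1802 m

2.1802


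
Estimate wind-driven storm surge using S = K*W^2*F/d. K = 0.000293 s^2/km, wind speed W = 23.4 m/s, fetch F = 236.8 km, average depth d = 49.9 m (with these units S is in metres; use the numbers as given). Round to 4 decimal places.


S = K * W^2 * F / d
W^2 = 23.4^2 = 547.56
S = 0.000293 * 547.56 * 236.8 / 49.9
Numerator = 0.000293 * 547.56 * 236.8 = 37.991027
S = 37.991027 / 49.9 = 0.7613 m

0.7613


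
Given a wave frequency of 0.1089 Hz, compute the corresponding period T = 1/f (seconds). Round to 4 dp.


T = 1 / f
T = 1 / 0.1089
T = 9.1827 s

9.1827


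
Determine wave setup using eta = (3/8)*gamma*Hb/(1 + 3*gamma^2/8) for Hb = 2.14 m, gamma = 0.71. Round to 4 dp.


eta = (3/8) * gamma * Hb / (1 + 3*gamma^2/8)
Numerator = (3/8) * 0.71 * 2.14 = 0.569775
Denominator = 1 + 3*0.71^2/8 = 1 + 0.189038 = 1.189038
eta = 0.569775 / 1.189038
eta = 0.4792 m

0.4792


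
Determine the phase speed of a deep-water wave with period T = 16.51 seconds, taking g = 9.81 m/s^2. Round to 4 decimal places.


We use the deep-water celerity formula:
C = g * T / (2 * pi)
C = 9.81 * 16.51 / (2 * 3.14159...)
C = 161.963100 / 6.283185
C = 25.7772 m/s

25.7772


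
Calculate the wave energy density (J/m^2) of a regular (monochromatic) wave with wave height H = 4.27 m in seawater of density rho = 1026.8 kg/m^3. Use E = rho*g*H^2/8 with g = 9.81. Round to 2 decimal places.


E = (1/8) * rho * g * H^2
E = (1/8) * 1026.8 * 9.81 * 4.27^2
E = 0.125 * 1026.8 * 9.81 * 18.2329
E = 22957.29 J/m^2

22957.29


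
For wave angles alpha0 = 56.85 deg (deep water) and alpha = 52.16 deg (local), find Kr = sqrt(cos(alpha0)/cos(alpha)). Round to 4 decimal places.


Kr = sqrt(cos(alpha0) / cos(alpha))
cos(56.85) = 0.546833
cos(52.16) = 0.613459
Kr = sqrt(0.546833 / 0.613459)
Kr = sqrt(0.891393)
Kr = 0.9441

0.9441


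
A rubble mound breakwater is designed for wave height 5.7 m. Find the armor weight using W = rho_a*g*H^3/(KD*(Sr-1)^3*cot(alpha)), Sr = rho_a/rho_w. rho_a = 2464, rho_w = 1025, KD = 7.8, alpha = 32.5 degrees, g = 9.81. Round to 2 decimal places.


Sr = rho_a / rho_w = 2464 / 1025 = 2.403902
(Sr - 1) = 1.403902
(Sr - 1)^3 = 2.767010
cot(32.5) = 1 / tan(32.5) = 1 / 0.637070 = 1.569686
Numerator = 2464 * 9.81 * 5.7^3 = 4476455.5651
Denominator = 7.8 * 2.767010 * 1.569686 = 33.878023
W = 4476455.5651 / 33.878023
W = 132134.50 N

132134.50


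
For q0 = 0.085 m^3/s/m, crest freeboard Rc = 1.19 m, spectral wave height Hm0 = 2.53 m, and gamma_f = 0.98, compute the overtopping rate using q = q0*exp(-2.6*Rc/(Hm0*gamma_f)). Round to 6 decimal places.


q = q0 * exp(-2.6 * Rc / (Hm0 * gamma_f))
Exponent = -2.6 * 1.19 / (2.53 * 0.98)
= -2.6 * 1.19 / 2.4794
= -1.247883
exp(-1.247883) = 0.287112
q = 0.085 * 0.287112
q = 0.024405 m^3/s/m

0.024405


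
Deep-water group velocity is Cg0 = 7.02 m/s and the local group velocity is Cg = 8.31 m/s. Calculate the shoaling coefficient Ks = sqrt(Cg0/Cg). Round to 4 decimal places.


Ks = sqrt(Cg0 / Cg)
Ks = sqrt(7.02 / 8.31)
Ks = sqrt(0.8448)
Ks = 0.9191

0.9191


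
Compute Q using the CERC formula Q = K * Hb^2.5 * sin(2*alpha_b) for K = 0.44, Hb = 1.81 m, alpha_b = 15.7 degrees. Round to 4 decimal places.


Q = K * Hb^2.5 * sin(2 * alpha_b)
Hb^2.5 = 1.81^2.5 = 4.407542
sin(2 * 15.7) = sin(31.4) = 0.521010
Q = 0.44 * 4.407542 * 0.521010
Q = 1.0104 m^3/s

1.0104


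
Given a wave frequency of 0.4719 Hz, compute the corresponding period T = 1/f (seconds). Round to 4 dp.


T = 1 / f
T = 1 / 0.4719
T = 2.1191 s

2.1191


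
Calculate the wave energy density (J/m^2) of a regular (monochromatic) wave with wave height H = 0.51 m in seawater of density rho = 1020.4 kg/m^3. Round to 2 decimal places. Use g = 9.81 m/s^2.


E = (1/8) * rho * g * H^2
E = (1/8) * 1020.4 * 9.81 * 0.51^2
E = 0.125 * 1020.4 * 9.81 * 0.2601
E = 325.45 J/m^2

325.45


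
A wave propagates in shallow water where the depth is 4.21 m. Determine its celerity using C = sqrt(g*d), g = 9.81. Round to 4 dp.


Using the shallow-water approximation:
C = sqrt(g * d) = sqrt(9.81 * 4.21)
C = sqrt(41.3001)
C = 6.4265 m/s

6.4265


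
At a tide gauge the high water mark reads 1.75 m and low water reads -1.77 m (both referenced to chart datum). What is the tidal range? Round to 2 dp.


Tidal range = High water - Low water
Tidal range = 1.75 - (-1.77)
Tidal range = 3.52 m

3.52


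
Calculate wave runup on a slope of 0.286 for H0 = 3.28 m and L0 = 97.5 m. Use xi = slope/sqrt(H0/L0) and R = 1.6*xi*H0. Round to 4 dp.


xi = slope / sqrt(H0/L0)
H0/L0 = 3.28/97.5 = 0.033641
sqrt(0.033641) = 0.183415
xi = 0.286 / 0.183415 = 1.559306
R = 1.6 * xi * H0 = 1.6 * 1.559306 * 3.28
R = 8.1832 m

8.1832


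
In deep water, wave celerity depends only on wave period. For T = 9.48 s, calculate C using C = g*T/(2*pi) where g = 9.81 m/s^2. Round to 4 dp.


We use the deep-water celerity formula:
C = g * T / (2 * pi)
C = 9.81 * 9.48 / (2 * 3.14159...)
C = 92.998800 / 6.283185
C = 14.8012 m/s

14.8012


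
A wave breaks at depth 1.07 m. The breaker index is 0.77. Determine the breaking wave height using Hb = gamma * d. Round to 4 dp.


Hb = gamma * d
Hb = 0.77 * 1.07
Hb = 0.8239 m

0.8239


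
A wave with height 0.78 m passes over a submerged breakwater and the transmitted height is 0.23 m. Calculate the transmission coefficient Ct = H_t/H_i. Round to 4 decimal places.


Ct = H_t / H_i
Ct = 0.23 / 0.78
Ct = 0.2949

0.2949


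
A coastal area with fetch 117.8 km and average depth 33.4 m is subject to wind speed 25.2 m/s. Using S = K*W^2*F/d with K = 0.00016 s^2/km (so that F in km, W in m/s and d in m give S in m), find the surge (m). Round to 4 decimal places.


S = K * W^2 * F / d
W^2 = 25.2^2 = 635.04
S = 0.00016 * 635.04 * 117.8 / 33.4
Numerator = 0.00016 * 635.04 * 117.8 = 11.969234
S = 11.969234 / 33.4 = 0.3584 m

0.3584


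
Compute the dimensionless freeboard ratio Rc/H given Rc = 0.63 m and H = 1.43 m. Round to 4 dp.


Relative freeboard = Rc / H
= 0.63 / 1.43
= 0.4406

0.4406


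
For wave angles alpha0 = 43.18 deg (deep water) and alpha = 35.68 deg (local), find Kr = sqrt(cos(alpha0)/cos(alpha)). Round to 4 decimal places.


Kr = sqrt(cos(alpha0) / cos(alpha))
cos(43.18) = 0.729208
cos(35.68) = 0.812287
Kr = sqrt(0.729208 / 0.812287)
Kr = sqrt(0.897721)
Kr = 0.9475

0.9475


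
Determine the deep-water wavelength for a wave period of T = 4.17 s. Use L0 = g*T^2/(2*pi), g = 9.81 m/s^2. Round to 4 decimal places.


L0 = g * T^2 / (2 * pi)
L0 = 9.81 * 4.17^2 / (2 * pi)
L0 = 9.81 * 17.3889 / 6.28319
L0 = 170.5851 / 6.28319
L0 = 27.1495 m

27.1495


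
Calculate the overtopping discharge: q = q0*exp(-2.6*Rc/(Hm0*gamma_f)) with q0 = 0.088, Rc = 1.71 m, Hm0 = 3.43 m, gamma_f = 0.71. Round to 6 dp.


q = q0 * exp(-2.6 * Rc / (Hm0 * gamma_f))
Exponent = -2.6 * 1.71 / (3.43 * 0.71)
= -2.6 * 1.71 / 2.4353
= -1.825648
exp(-1.825648) = 0.161113
q = 0.088 * 0.161113
q = 0.014178 m^3/s/m

0.014178


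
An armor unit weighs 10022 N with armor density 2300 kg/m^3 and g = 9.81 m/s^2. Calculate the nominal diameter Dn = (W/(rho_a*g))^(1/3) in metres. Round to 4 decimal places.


V = W / (rho_a * g)
V = 10022 / (2300 * 9.81)
V = 10022 / 22563.00
V = 0.444179 m^3
Dn = V^(1/3) = 0.444179^(1/3)
Dn = 0.7630 m

0.7630


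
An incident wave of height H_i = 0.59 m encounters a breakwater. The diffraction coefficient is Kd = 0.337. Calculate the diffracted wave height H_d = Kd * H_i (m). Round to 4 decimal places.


H_d = Kd * H_i
H_d = 0.337 * 0.59
H_d = 0.1988 m

0.1988


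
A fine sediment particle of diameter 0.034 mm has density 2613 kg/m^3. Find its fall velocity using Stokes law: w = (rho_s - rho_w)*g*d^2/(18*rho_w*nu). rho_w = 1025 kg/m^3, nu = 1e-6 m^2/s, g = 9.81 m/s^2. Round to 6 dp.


w = (rho_s - rho_w) * g * d^2 / (18 * rho_w * nu)
d = 0.034 mm = 0.000034 m
rho_s - rho_w = 2613 - 1025 = 1588
Numerator = 1588 * 9.81 * (0.000034)^2 = 0.000018008492
Denominator = 18 * 1025 * 1e-6 = 0.018450
w = 0.000976 m/s

0.000976


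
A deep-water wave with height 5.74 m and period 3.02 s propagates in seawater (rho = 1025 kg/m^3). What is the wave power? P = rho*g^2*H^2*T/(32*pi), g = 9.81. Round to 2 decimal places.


P = rho * g^2 * H^2 * T / (32 * pi)
P = 1025 * 9.81^2 * 5.74^2 * 3.02 / (32 * pi)
P = 1025 * 96.2361 * 32.9476 * 3.02 / 100.53096
P = 97632.13 W/m

97632.13


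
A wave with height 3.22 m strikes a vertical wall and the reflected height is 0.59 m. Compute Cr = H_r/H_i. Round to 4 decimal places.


Cr = H_r / H_i
Cr = 0.59 / 3.22
Cr = 0.1832

0.1832


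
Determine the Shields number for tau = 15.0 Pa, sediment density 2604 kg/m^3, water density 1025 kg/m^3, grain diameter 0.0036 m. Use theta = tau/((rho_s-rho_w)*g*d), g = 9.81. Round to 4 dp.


theta = tau / ((rho_s - rho_w) * g * d)
rho_s - rho_w = 2604 - 1025 = 1579
Denominator = 1579 * 9.81 * 0.0036 = 55.763964
theta = 15.0 / 55.763964
theta = 0.2690

0.2690


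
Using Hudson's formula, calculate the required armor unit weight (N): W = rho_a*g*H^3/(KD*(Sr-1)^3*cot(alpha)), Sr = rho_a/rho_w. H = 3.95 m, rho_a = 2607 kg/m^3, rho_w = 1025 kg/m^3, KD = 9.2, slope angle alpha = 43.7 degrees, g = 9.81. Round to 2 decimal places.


Sr = rho_a / rho_w = 2607 / 1025 = 2.543415
(Sr - 1) = 1.543415
(Sr - 1)^3 = 3.676612
cot(43.7) = 1 / tan(43.7) = 1 / 0.955621 = 1.046440
Numerator = 2607 * 9.81 * 3.95^3 = 1576163.7153
Denominator = 9.2 * 3.676612 * 1.046440 = 35.395666
W = 1576163.7153 / 35.395666
W = 44529.85 N

44529.85


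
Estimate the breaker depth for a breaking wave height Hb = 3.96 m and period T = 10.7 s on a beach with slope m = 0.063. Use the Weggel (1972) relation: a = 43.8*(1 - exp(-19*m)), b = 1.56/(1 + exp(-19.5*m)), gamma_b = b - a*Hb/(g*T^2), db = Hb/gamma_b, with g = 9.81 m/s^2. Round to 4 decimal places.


a = 43.8 * (1 - exp(-19 * m))
exp(-19 * 0.063) = exp(-1.1970) = 0.302099
a = 43.8 * (1 - 0.302099) = 30.568057
b = 1.56 / (1 + exp(-19.5 * m))
exp(-19.5 * 0.063) = exp(-1.2285) = 0.292731
b = 1.56 / (1 + 0.292731) = 1.206747
Hb / (g * T^2) = 3.96 / (9.81 * 10.7^2) = 3.96 / 1123.1469 = 0.00352581
gamma_b = b - a * Hb/(g*T^2) = 1.206747 - 30.568057 * 0.00352581 = 1.098970
db = Hb / gamma_b = 3.96 / 1.098970
db = 3.6034 m

3.6034


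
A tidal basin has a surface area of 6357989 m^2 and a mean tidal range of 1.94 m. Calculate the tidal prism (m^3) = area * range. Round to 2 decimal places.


Tidal prism = Area * Tidal range
P = 6357989 * 1.94
P = 12334498.66 m^3

12334498.66


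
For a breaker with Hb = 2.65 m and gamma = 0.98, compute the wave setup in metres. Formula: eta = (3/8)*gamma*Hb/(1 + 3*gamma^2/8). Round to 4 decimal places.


eta = (3/8) * gamma * Hb / (1 + 3*gamma^2/8)
Numerator = (3/8) * 0.98 * 2.65 = 0.973875
Denominator = 1 + 3*0.98^2/8 = 1 + 0.360150 = 1.360150
eta = 0.973875 / 1.360150
eta = 0.7160 m

0.7160


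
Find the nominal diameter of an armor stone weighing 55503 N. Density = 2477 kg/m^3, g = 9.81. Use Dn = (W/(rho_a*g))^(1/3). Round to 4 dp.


V = W / (rho_a * g)
V = 55503 / (2477 * 9.81)
V = 55503 / 24299.37
V = 2.284133 m^3
Dn = V^(1/3) = 2.284133^(1/3)
Dn = 1.3170 m

1.3170


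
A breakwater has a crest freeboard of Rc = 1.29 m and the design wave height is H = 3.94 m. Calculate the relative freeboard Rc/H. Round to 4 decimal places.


Relative freeboard = Rc / H
= 1.29 / 3.94
= 0.3274

0.3274


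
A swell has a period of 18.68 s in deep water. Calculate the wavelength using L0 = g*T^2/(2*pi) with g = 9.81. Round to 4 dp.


L0 = g * T^2 / (2 * pi)
L0 = 9.81 * 18.68^2 / (2 * pi)
L0 = 9.81 * 348.9424 / 6.28319
L0 = 3423.1249 / 6.28319
L0 = 544.8073 m

544.8073


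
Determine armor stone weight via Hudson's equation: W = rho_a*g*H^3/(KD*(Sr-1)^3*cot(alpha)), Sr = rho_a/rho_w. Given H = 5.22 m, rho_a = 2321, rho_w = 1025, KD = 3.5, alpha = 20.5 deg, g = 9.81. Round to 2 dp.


Sr = rho_a / rho_w = 2321 / 1025 = 2.264390
(Sr - 1) = 1.264390
(Sr - 1)^3 = 2.021359
cot(20.5) = 1 / tan(20.5) = 1 / 0.373885 = 2.674621
Numerator = 2321 * 9.81 * 5.22^3 = 3238587.6607
Denominator = 3.5 * 2.021359 * 2.674621 = 18.922294
W = 3238587.6607 / 18.922294
W = 171151.96 N

171151.96


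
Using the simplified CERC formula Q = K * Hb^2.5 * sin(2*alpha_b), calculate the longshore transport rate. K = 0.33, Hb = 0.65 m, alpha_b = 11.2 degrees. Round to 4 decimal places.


Q = K * Hb^2.5 * sin(2 * alpha_b)
Hb^2.5 = 0.65^2.5 = 0.340630
sin(2 * 11.2) = sin(22.4) = 0.381070
Q = 0.33 * 0.340630 * 0.381070
Q = 0.0428 m^3/s

0.0428


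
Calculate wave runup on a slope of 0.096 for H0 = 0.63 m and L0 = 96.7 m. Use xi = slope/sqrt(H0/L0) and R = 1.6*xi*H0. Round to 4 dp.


xi = slope / sqrt(H0/L0)
H0/L0 = 0.63/96.7 = 0.006515
sqrt(0.006515) = 0.080716
xi = 0.096 / 0.080716 = 1.189362
R = 1.6 * xi * H0 = 1.6 * 1.189362 * 0.63
R = 1.1989 m

1.1989


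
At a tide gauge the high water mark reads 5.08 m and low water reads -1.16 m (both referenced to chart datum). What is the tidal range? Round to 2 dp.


Tidal range = High water - Low water
Tidal range = 5.08 - (-1.16)
Tidal range = 6.24 m

6.24


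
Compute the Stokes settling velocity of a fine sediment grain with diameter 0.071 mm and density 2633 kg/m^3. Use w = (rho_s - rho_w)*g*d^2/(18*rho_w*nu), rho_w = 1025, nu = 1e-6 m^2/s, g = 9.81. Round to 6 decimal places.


w = (rho_s - rho_w) * g * d^2 / (18 * rho_w * nu)
d = 0.071 mm = 0.000071 m
rho_s - rho_w = 2633 - 1025 = 1608
Numerator = 1608 * 9.81 * (0.000071)^2 = 0.000079519154
Denominator = 18 * 1025 * 1e-6 = 0.018450
w = 0.004310 m/s

0.004310


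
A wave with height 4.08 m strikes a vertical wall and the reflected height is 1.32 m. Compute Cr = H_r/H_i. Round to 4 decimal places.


Cr = H_r / H_i
Cr = 1.32 / 4.08
Cr = 0.3235

0.3235


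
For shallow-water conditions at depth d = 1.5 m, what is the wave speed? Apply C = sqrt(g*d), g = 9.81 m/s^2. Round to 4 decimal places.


Using the shallow-water approximation:
C = sqrt(g * d) = sqrt(9.81 * 1.5)
C = sqrt(14.7150)
C = 3.8360 m/s

3.8360


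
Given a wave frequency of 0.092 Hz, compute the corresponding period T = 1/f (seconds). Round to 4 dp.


T = 1 / f
T = 1 / 0.092
T = 10.8696 s

10.8696


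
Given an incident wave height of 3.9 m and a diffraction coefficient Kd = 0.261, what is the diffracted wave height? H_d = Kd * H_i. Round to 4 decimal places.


H_d = Kd * H_i
H_d = 0.261 * 3.9
H_d = 1.0179 m

1.0179


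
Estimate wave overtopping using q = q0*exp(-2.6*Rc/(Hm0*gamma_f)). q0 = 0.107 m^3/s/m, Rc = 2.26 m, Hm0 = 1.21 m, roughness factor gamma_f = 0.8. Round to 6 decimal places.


q = q0 * exp(-2.6 * Rc / (Hm0 * gamma_f))
Exponent = -2.6 * 2.26 / (1.21 * 0.8)
= -2.6 * 2.26 / 0.9680
= -6.070248
exp(-6.070248) = 0.002311
q = 0.107 * 0.002311
q = 0.000247 m^3/s/m

0.000247


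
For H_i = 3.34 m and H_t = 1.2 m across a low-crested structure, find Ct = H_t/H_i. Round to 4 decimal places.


Ct = H_t / H_i
Ct = 1.2 / 3.34
Ct = 0.3593

0.3593


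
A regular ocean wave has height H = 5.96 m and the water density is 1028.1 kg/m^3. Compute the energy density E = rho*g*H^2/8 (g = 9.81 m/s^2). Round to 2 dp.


E = (1/8) * rho * g * H^2
E = (1/8) * 1028.1 * 9.81 * 5.96^2
E = 0.125 * 1028.1 * 9.81 * 35.5216
E = 44782.35 J/m^2

44782.35


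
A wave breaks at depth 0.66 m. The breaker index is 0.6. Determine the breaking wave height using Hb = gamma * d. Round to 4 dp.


Hb = gamma * d
Hb = 0.6 * 0.66
Hb = 0.3960 m

0.3960


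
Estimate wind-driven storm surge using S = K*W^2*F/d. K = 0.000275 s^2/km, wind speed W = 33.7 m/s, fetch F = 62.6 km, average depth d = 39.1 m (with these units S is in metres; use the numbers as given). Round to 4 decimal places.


S = K * W^2 * F / d
W^2 = 33.7^2 = 1135.69
S = 0.000275 * 1135.69 * 62.6 / 39.1
Numerator = 0.000275 * 1135.69 * 62.6 = 19.550903
S = 19.550903 / 39.1 = 0.5000 m

0.5000


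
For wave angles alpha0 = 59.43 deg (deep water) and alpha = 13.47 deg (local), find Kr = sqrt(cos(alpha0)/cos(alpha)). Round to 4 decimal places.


Kr = sqrt(cos(alpha0) / cos(alpha))
cos(59.43) = 0.508591
cos(13.47) = 0.972492
Kr = sqrt(0.508591 / 0.972492)
Kr = sqrt(0.522977)
Kr = 0.7232

0.7232


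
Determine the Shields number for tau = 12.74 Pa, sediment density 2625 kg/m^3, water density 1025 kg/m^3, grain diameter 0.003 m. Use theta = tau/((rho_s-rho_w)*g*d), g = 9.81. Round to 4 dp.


theta = tau / ((rho_s - rho_w) * g * d)
rho_s - rho_w = 2625 - 1025 = 1600
Denominator = 1600 * 9.81 * 0.003 = 47.088000
theta = 12.74 / 47.088000
theta = 0.2706

0.2706


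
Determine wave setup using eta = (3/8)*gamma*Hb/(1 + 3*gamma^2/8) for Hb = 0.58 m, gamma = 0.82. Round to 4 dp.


eta = (3/8) * gamma * Hb / (1 + 3*gamma^2/8)
Numerator = (3/8) * 0.82 * 0.58 = 0.178350
Denominator = 1 + 3*0.82^2/8 = 1 + 0.252150 = 1.252150
eta = 0.178350 / 1.252150
eta = 0.1424 m

0.1424


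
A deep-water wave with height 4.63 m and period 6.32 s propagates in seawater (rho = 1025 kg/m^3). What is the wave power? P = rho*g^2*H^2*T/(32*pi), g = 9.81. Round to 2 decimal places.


P = rho * g^2 * H^2 * T / (32 * pi)
P = 1025 * 9.81^2 * 4.63^2 * 6.32 / (32 * pi)
P = 1025 * 96.2361 * 21.4369 * 6.32 / 100.53096
P = 132935.54 W/m

132935.54
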